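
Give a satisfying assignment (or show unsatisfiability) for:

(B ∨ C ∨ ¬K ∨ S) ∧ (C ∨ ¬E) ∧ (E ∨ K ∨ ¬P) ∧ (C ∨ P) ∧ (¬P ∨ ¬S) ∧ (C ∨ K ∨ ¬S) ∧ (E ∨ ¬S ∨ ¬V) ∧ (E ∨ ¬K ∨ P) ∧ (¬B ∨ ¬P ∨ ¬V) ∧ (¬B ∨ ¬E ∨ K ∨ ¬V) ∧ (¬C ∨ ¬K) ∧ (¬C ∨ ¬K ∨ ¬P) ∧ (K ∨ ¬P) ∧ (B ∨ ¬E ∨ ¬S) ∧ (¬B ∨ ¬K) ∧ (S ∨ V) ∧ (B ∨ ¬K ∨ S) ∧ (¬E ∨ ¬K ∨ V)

Set S = False.
  then (S ∨ V) forces V = True.
Try C = False:
  (C ∨ ¬E) forces E = False.
  (C ∨ P) forces P = True.
  (E ∨ K ∨ ¬P) forces K = True.
  (B ∨ C ∨ ¬K ∨ S) forces B = True.
  clause (¬B ∨ ¬P ∨ ¬V) is falsified — backtrack.
So C = True.
  then (¬C ∨ ¬K) forces K = False.
  then (K ∨ ¬P) forces P = False.
Set E = False.
Set B = False.
All clauses satisfied.

S=F, C=T, K=F, V=T, E=F, P=F, B=F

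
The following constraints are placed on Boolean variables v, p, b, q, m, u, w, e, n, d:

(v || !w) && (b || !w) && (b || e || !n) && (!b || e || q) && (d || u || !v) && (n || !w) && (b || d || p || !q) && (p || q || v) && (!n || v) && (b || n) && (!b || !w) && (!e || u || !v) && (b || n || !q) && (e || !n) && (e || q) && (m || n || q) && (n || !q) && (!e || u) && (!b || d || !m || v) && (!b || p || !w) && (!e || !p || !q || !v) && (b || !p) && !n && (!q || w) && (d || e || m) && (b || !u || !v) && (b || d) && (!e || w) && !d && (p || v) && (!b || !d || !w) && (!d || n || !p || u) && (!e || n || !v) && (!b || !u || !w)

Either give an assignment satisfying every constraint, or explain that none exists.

Case n = True:
  Clause (!n) is falsified — contradiction.
Case n = False:
  (n || !w) forces w = False.
  (b || n) forces b = True.
  (n || !q) forces q = False.
  (!b || e || q) forces e = True.
  Clause (!e || w) is falsified — contradiction.
Both cases fail, so the formula is unsatisfiable.

UNSATISFIABLE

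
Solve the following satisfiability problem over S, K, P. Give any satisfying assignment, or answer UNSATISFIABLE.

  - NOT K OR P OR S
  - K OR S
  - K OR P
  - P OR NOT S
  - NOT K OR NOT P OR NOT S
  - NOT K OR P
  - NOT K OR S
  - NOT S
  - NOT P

The formula is unsatisfiable.

Case S = True:
  Clause (NOT S) is falsified — contradiction.
Case S = False:
  (K OR S) forces K = True.
  Clause (NOT K OR S) is falsified — contradiction.
Both cases fail, so the formula is unsatisfiable.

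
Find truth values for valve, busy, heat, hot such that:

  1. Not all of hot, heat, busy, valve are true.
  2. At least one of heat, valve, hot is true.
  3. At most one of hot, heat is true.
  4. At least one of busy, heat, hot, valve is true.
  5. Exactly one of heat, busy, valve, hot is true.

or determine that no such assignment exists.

valve = True; busy = False; heat = False; hot = False

  (1) {hot, heat, busy, valve}: 1/4 true — not all ✓
  (2) {heat, valve, hot}: 1 true — at least one ✓
  (3) {hot, heat}: 0 true — at most one ✓
  (4) {busy, heat, hot, valve}: 1 true — at least one ✓
  (5) {heat, busy, valve, hot}: 1 true — exactly one ✓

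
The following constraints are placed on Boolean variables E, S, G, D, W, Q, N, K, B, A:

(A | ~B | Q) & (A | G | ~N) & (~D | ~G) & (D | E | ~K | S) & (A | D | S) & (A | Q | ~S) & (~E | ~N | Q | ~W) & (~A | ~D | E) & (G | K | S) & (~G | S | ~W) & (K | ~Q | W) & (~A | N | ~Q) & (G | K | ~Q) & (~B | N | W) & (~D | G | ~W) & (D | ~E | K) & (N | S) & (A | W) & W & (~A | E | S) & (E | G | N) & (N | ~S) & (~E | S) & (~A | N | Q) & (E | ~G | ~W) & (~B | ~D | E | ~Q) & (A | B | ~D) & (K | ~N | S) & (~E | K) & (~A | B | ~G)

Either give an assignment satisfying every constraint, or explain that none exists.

Unit clause (W) forces W = True.
Set E = False.
  then (E | ~G | ~W) forces G = False.
  then (~D | G | ~W) forces D = False.
  then (E | G | N) forces N = True.
  then (A | G | ~N) forces A = True.
  then (~A | E | S) forces S = True.
Set Q = False.
Set K = False.
Set B = True.
All clauses satisfied.

E = False, S = True, G = False, D = False, W = True, Q = False, N = True, K = False, B = True, A = True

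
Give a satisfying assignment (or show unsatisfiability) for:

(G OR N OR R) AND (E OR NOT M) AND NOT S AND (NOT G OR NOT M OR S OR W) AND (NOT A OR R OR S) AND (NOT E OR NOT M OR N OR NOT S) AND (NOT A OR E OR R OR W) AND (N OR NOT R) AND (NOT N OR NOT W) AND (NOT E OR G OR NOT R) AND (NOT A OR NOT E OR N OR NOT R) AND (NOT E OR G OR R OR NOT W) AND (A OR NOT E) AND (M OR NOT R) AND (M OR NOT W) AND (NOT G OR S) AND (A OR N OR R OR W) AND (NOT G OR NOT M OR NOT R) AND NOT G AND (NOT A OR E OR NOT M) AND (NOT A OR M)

Unit clause (NOT S) forces S = False.
In (NOT G OR S) only NOT G is left, so G = False.
Try E = True:
  (NOT E OR G OR NOT R) forces R = False.
  (G OR N OR R) forces N = True.
  (NOT A OR R OR S) forces A = False.
  clause (A OR NOT E) is falsified — backtrack.
So E = False.
  then (E OR NOT M) forces M = False.
  then (M OR NOT R) forces R = False.
  then (M OR NOT W) forces W = False.
  then (NOT A OR M) forces A = False.
  then (G OR N OR R) forces N = True.
All clauses satisfied.

E = False, W = False, G = False, R = False, A = False, S = False, N = True, M = False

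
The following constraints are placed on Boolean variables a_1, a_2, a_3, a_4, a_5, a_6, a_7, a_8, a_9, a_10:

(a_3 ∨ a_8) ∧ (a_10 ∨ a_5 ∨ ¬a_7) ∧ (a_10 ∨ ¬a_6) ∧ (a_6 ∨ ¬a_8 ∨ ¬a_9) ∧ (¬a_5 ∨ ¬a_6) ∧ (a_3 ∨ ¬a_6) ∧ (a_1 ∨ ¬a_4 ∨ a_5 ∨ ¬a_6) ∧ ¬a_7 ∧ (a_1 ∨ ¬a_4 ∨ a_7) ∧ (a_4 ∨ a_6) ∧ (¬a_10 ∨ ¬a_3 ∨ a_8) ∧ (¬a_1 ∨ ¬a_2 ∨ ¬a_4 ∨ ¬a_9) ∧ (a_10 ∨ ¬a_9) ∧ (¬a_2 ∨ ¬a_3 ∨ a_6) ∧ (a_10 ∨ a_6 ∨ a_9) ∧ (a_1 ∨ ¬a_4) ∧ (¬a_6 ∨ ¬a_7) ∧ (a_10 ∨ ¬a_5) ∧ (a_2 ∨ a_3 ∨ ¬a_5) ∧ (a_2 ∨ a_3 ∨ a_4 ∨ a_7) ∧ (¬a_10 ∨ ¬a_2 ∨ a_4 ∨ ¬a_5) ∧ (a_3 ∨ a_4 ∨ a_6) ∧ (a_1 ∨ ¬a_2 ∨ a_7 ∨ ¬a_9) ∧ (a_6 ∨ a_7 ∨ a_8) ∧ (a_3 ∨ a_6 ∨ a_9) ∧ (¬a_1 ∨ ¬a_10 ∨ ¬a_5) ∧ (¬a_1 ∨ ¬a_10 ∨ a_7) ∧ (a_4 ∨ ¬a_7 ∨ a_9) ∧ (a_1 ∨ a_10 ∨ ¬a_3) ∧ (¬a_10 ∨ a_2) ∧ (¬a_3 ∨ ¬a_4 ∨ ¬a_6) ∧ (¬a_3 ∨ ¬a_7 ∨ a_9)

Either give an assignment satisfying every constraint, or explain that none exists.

Unit clause (¬a_7) forces a_7 = False.
Try a_1 = True:
  (¬a_1 ∨ ¬a_10 ∨ a_7) forces a_10 = False.
  (a_10 ∨ ¬a_6) forces a_6 = False.
  (a_4 ∨ a_6) forces a_4 = True.
  (a_10 ∨ ¬a_9) forces a_9 = False.
  clause (a_10 ∨ a_6 ∨ a_9) is falsified — backtrack.
So a_1 = False.
  then (a_1 ∨ ¬a_4 ∨ a_7) forces a_4 = False.
  then (a_4 ∨ a_6) forces a_6 = True.
  then (a_10 ∨ ¬a_6) forces a_10 = True.
  then (¬a_5 ∨ ¬a_6) forces a_5 = False.
  then (a_3 ∨ ¬a_6) forces a_3 = True.
  then (¬a_10 ∨ ¬a_3 ∨ a_8) forces a_8 = True.
  then (¬a_10 ∨ a_2) forces a_2 = True.
  then (a_1 ∨ ¬a_2 ∨ a_7 ∨ ¬a_9) forces a_9 = False.
All clauses satisfied.

a_1=F, a_2=T, a_3=T, a_4=F, a_5=F, a_6=T, a_7=F, a_8=T, a_9=F, a_10=T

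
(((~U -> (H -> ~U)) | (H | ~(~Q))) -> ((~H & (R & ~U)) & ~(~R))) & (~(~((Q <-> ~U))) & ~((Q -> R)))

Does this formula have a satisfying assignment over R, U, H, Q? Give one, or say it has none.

Unsatisfiable — no assignment works.

Case U = True: the conjunct ((~U -> (H -> ~U)) | (H | ~(~Q))) -> ((~H & (R & ~U)) & ~(~R)) becomes (True | (H | ~(~Q))) -> (False & ~(~R)) = False.
Case U = False: the formula simplifies to ((~H & R) & ~(~R)) & (~(~Q) & ~((Q -> R))).
  R = True: the conjunct ~((Q -> R)) becomes ~((Q -> True)) = False.
  R = False: the conjunct R is False.
Both cases fail — unsatisfiable.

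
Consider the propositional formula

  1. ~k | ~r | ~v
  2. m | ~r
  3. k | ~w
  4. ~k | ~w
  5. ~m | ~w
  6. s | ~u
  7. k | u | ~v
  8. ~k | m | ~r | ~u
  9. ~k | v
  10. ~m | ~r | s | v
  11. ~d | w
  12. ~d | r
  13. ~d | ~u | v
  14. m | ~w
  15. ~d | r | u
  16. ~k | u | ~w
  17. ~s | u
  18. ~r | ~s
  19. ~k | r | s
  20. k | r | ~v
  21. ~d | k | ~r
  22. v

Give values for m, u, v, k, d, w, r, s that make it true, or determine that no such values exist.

Unit clause (v) forces v = True.
Set m = False.
  then (m | ~r) forces r = False.
  then (~d | r) forces d = False.
  then (m | ~w) forces w = False.
  then (k | r | ~v) forces k = True.
  then (~k | r | s) forces s = True.
  then (~s | u) forces u = True.
All clauses satisfied.

m = False, u = True, v = True, k = True, d = False, w = False, r = False, s = True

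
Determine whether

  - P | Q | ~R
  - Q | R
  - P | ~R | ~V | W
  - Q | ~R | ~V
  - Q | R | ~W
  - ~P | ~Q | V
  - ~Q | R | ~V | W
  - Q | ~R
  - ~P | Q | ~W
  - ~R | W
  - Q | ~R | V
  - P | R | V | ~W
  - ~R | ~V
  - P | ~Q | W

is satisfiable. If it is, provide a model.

Set P = False.
Set V = False.
Try Q = False:
  (P | Q | ~R) forces R = False.
  clause (Q | R) is falsified — backtrack.
So Q = True.
  then (P | ~Q | W) forces W = True.
  then (P | R | V | ~W) forces R = True.
All clauses satisfied.

P = False, V = False, Q = True, W = True, R = True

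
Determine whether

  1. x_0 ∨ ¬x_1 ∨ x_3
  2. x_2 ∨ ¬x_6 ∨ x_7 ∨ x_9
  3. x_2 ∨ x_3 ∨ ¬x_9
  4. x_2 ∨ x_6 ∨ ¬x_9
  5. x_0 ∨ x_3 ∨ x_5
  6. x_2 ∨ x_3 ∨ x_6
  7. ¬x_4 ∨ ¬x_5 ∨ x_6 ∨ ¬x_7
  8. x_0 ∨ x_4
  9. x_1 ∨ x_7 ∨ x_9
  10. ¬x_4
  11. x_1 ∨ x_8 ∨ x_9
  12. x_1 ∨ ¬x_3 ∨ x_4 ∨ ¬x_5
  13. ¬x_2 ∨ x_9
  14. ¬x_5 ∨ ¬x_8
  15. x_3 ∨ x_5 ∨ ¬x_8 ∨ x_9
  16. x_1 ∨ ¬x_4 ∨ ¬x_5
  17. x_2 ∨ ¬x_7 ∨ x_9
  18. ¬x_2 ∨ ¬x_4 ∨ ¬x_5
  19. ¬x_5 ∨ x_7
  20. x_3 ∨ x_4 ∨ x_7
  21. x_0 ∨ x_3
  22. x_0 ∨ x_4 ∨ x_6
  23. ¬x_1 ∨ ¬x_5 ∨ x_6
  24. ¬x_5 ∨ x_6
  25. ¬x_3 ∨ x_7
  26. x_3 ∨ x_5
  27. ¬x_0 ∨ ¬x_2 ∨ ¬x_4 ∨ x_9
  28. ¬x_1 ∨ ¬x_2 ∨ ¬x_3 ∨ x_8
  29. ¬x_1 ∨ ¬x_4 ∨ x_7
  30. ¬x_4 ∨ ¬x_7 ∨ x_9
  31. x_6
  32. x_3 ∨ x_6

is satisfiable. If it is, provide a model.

Unit clause (¬x_4) forces x_4 = False.
Unit clause (x_6) forces x_6 = True.
In (x_0 ∨ x_4) only x_0 is left, so x_0 = True.
Set x_1 = False.
Set x_2 = True.
  then (¬x_2 ∨ x_9) forces x_9 = True.
Set x_3 = True.
  then (x_1 ∨ ¬x_3 ∨ x_4 ∨ ¬x_5) forces x_5 = False.
  then (¬x_3 ∨ x_7) forces x_7 = True.
Set x_8 = False.
All clauses satisfied.

x_0 = True; x_1 = False; x_2 = True; x_3 = True; x_4 = False; x_5 = False; x_6 = True; x_7 = True; x_8 = False; x_9 = True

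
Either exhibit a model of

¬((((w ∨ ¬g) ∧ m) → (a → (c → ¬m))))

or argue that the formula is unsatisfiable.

w=T, a=T, g=T, m=T, c=T

  ¬((((w ∨ ¬g) ∧ m) → (a → (c → ¬m)))) = True
    ((w ∨ ¬g) ∧ m) → (a → (c → ¬m)) = False
      (w ∨ ¬g) ∧ m = True
        w ∨ ¬g = True
          ¬g = False
      a → (c → ¬m) = False
        c → ¬m = False
          ¬m = False
The formula evaluates to True.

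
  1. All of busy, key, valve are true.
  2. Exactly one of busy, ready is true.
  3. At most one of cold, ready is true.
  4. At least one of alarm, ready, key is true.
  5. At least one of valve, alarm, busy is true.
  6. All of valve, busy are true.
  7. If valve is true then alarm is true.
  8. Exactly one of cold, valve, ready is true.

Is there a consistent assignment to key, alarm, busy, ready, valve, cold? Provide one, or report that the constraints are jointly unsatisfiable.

key = True; alarm = True; busy = True; ready = False; valve = True; cold = False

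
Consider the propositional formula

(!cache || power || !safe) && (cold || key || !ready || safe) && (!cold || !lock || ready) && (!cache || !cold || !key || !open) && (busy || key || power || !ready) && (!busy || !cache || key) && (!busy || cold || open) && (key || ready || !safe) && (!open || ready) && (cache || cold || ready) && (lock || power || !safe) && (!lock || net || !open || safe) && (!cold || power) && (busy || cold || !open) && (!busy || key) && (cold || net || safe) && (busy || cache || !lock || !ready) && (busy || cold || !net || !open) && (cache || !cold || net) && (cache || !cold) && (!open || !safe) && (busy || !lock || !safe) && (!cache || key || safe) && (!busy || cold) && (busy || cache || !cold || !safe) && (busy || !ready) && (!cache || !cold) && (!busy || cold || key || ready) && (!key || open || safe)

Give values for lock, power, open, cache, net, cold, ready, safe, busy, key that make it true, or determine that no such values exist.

Set lock = False.
Set power = True.
Set open = False.
Try cache = False:
  (cache || !cold) forces cold = False.
  (!busy || cold || open) forces busy = False.
  (cache || cold || ready) forces ready = True.
  clause (busy || !ready) is falsified — backtrack.
So cache = True.
  then (!cache || !cold) forces cold = False.
  then (!busy || cold || open) forces busy = False.
  then (busy || !ready) forces ready = False.
Set net = True.
Set safe = True.
  then (key || ready || !safe) forces key = True.
All clauses satisfied.

lock: False; power: True; open: False; cache: True; net: True; cold: False; ready: False; safe: True; busy: False; key: True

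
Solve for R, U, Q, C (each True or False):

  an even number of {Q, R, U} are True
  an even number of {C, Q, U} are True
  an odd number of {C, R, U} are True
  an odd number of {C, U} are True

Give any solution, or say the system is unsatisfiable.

R: False; U: True; Q: True; C: False

{Q, R, U}: 2 true → even ✓
{C, Q, U}: 2 true → even ✓
{C, R, U}: 1 true → odd ✓
{C, U}: 1 true → odd ✓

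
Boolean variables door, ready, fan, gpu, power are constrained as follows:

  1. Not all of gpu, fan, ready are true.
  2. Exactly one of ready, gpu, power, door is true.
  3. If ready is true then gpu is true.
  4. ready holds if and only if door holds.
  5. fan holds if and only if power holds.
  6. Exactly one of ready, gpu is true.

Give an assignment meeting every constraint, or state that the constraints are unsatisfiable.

door = False, ready = False, fan = False, gpu = True, power = False

  (1) {gpu, fan, ready}: 1/3 true — not all ✓
  (2) {ready, gpu, power, door}: 1 true — exactly one ✓
  (3) ready=F ⇒ gpu: vacuous ✓
  (4) ready=F, door=F — same ✓
  (5) fan=F, power=F — same ✓
  (6) {ready, gpu}: 1 true — exactly one ✓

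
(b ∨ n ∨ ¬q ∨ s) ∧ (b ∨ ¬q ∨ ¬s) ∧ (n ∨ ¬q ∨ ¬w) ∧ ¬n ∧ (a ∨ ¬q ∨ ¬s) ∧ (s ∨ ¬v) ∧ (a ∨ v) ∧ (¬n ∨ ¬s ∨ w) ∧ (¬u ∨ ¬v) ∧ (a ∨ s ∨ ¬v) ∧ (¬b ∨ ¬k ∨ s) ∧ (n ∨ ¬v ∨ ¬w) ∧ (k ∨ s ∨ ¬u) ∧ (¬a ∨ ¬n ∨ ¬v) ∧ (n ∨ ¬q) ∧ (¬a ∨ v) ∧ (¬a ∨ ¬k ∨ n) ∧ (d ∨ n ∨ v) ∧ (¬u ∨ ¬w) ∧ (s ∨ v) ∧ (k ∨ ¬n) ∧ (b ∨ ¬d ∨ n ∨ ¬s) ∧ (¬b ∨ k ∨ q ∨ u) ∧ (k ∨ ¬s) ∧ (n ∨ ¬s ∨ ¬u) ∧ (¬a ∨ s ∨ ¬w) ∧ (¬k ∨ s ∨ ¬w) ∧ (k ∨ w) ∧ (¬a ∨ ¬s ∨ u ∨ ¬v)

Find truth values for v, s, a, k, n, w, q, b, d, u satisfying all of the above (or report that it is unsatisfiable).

Unit clause (¬n) forces n = False.
In (n ∨ ¬q) only ¬q is left, so q = False.
Try v = False:
  (a ∨ v) forces a = True.
  clause (¬a ∨ v) is falsified — backtrack.
So v = True.
  then (s ∨ ¬v) forces s = True.
  then (¬u ∨ ¬v) forces u = False.
  then (n ∨ ¬v ∨ ¬w) forces w = False.
  then (k ∨ ¬s) forces k = True.
  then (¬a ∨ ¬s ∨ u ∨ ¬v) forces a = False.
Set b = True.
Set d = True.
All clauses satisfied.

v = True; s = True; a = False; k = True; n = False; w = False; q = False; b = True; d = True; u = False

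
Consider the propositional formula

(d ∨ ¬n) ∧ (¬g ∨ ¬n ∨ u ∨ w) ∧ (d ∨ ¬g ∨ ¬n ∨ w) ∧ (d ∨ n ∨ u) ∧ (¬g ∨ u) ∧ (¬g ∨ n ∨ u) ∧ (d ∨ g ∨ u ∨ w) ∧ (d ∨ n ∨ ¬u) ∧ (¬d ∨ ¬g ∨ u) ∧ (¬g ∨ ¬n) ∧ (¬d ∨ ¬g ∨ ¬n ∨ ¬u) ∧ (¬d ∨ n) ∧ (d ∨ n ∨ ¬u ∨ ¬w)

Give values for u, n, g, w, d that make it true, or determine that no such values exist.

u=F, n=T, g=F, w=T, d=T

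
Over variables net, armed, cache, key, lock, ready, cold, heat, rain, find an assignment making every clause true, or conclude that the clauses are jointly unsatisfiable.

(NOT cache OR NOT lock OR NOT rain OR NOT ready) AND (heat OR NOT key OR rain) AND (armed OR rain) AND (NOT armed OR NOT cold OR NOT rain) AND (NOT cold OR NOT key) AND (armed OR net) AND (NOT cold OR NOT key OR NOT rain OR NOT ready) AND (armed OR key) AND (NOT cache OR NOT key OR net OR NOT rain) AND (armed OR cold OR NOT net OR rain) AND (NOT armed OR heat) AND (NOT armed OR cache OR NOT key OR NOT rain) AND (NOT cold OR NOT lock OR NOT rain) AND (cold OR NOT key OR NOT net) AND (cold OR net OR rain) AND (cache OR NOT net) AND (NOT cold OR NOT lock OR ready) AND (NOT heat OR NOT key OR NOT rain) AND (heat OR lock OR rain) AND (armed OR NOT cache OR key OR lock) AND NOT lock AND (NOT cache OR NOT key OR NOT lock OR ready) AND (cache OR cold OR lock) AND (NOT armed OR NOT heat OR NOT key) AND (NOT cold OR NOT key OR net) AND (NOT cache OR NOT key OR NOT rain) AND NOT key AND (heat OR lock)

Unit clause (NOT lock) forces lock = False.
Unit clause (NOT key) forces key = False.
In (heat OR lock) only heat is left, so heat = True.
In (armed OR key) only armed is left, so armed = True.
Set net = True.
  then (cache OR NOT net) forces cache = True.
Set ready = True.
Set cold = False.
Set rain = True.
All clauses satisfied.

net=T, armed=T, cache=T, key=F, lock=F, ready=T, cold=F, heat=T, rain=T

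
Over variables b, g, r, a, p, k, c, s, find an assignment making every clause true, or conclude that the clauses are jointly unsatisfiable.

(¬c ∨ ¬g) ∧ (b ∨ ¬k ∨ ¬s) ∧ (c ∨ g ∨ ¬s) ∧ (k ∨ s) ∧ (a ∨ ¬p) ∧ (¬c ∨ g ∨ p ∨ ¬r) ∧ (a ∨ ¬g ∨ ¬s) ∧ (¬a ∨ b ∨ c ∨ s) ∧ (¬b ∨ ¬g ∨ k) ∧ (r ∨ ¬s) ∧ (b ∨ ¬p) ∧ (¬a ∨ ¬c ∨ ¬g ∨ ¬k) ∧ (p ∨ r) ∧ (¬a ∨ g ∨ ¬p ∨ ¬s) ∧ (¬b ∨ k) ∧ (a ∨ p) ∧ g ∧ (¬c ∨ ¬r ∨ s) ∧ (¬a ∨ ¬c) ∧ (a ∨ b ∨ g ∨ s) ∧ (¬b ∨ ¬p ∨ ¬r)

b: True; g: True; r: False; a: True; p: True; k: True; c: False; s: False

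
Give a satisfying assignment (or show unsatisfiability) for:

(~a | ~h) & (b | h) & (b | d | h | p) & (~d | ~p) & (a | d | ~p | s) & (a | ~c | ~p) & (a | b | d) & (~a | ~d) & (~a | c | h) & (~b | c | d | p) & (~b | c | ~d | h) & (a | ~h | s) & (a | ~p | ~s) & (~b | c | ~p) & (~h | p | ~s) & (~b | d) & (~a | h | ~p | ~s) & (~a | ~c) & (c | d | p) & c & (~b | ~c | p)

The formula is unsatisfiable.

Case c = True:
  (~a | ~c) forces a = False.
  (a | ~c | ~p) forces p = False.
  (~b | ~c | p) forces b = False.
  (b | h) forces h = True.
  (a | b | d) forces d = True.
  (a | ~h | s) forces s = True.
  Clause (~h | p | ~s) is falsified — contradiction.
Case c = False:
  Clause (c) is falsified — contradiction.
Both cases fail, so the formula is unsatisfiable.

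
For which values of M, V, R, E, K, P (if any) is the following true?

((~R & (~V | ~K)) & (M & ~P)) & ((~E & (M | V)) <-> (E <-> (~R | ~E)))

Case R = True: the conjunct ~R is False.
Case R = False: the formula simplifies to ((~V | ~K) & (M & ~P)) & ((~E & (M | V)) <-> E).
  M = True: simplifies to ((~V | ~K) & ~P) & (~E <-> E).
    E = True: the conjunct ~E <-> E becomes ~True <-> True = False.
    E = False: the conjunct ~E <-> E becomes ~False <-> False = False.
  M = False: the conjunct M is False.
Both cases fail — unsatisfiable.

The formula is unsatisfiable.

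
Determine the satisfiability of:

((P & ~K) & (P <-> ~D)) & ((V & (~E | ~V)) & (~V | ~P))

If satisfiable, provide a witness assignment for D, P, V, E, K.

Case V = True: the formula simplifies to ((P & ~K) & (P <-> ~D)) & (~E & ~P).
  P = True: the conjunct ~P is False.
  P = False: the conjunct P is False.
Case V = False: the conjunct V is False.
Both cases fail — unsatisfiable.

UNSATISFIABLE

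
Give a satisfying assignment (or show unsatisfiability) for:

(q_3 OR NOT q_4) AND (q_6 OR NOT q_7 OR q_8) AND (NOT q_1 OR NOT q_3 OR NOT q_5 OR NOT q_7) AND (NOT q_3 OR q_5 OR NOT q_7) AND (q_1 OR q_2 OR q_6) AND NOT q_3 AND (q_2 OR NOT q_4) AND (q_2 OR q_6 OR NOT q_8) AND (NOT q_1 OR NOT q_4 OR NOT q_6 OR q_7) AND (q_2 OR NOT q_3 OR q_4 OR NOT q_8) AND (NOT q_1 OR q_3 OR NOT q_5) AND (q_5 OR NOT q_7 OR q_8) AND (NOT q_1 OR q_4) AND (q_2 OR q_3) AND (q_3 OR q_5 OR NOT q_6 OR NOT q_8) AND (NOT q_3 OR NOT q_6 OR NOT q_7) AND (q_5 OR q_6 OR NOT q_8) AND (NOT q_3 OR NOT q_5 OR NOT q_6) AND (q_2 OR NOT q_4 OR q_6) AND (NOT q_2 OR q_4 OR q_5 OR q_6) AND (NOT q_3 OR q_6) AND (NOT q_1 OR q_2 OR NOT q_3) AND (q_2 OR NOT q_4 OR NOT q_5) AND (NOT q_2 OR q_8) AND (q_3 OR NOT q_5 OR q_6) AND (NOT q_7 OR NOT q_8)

Unit clause (NOT q_3) forces q_3 = False.
In (q_2 OR q_3) only q_2 is left, so q_2 = True.
In (NOT q_2 OR q_8) only q_8 is left, so q_8 = True.
In (NOT q_7 OR NOT q_8) only NOT q_7 is left, so q_7 = False.
In (q_3 OR NOT q_4) only NOT q_4 is left, so q_4 = False.
In (NOT q_1 OR q_4) only NOT q_1 is left, so q_1 = False.
Try q_5 = False:
  (q_3 OR q_5 OR NOT q_6 OR NOT q_8) forces q_6 = False.
  clause (q_5 OR q_6 OR NOT q_8) is falsified — backtrack.
So q_5 = True.
  then (q_3 OR NOT q_5 OR q_6) forces q_6 = True.
All clauses satisfied.

q_1 = False, q_2 = True, q_3 = False, q_4 = False, q_5 = True, q_6 = True, q_7 = False, q_8 = True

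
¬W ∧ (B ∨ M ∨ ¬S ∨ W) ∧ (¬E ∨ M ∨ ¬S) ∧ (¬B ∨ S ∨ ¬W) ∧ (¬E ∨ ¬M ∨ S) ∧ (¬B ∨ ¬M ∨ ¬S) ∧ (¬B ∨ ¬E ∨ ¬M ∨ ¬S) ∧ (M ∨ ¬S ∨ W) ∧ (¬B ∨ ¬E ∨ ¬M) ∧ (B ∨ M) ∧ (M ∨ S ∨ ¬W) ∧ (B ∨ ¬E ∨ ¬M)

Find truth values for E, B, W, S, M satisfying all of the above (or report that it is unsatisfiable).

Unit clause (¬W) forces W = False.
Set E = False.
Set B = False.
  then (B ∨ M) forces M = True.
Set S = True.
All clauses satisfied.

E: False; B: False; W: False; S: True; M: True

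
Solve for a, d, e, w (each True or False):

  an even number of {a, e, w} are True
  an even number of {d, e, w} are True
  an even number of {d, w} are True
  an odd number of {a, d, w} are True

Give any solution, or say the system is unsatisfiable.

a = True; d = True; e = False; w = True

{a, e, w}: 2 true → even ✓
{d, e, w}: 2 true → even ✓
{d, w}: 2 true → even ✓
{a, d, w}: 3 true → odd ✓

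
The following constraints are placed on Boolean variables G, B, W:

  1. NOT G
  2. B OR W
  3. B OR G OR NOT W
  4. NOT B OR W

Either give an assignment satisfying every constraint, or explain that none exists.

G=F; B=T; W=T

Unit clause (NOT G) forces G = False.
Set B = True.
  then (NOT B OR W) forces W = True.
All clauses satisfied.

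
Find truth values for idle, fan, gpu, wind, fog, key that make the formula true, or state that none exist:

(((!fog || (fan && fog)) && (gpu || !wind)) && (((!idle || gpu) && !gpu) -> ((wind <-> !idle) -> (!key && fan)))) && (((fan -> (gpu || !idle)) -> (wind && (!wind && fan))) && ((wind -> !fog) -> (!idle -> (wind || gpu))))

idle=T, fan=T, gpu=F, wind=F, fog=T, key=F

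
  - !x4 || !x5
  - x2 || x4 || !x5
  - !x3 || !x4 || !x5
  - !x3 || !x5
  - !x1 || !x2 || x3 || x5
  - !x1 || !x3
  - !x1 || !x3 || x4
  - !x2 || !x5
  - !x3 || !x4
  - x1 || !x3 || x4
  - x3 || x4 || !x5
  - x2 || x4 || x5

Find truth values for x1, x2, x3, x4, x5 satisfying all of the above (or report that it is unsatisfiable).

x1 = True; x2 = False; x3 = False; x4 = True; x5 = False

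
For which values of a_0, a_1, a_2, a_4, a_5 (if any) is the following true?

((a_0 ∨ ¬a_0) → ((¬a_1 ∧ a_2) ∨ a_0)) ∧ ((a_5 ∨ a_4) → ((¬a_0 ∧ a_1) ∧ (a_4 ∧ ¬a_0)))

a_0 = True, a_1 = False, a_2 = True, a_4 = False, a_5 = False

  (a_0 ∨ ¬a_0) → ((¬a_1 ∧ a_2) ∨ a_0) = True
    a_0 ∨ ¬a_0 = True
      ¬a_0 = False
    (¬a_1 ∧ a_2) ∨ a_0 = True
      ¬a_1 ∧ a_2 = True
        ¬a_1 = True
  (a_5 ∨ a_4) → ((¬a_0 ∧ a_1) ∧ (a_4 ∧ ¬a_0)) = True
    a_5 ∨ a_4 = False
    (¬a_0 ∧ a_1) ∧ (a_4 ∧ ¬a_0) = False
      ¬a_0 ∧ a_1 = False
        ¬a_0 = False
      a_4 ∧ ¬a_0 = False
        ¬a_0 = False
Both conjuncts True, so the formula holds.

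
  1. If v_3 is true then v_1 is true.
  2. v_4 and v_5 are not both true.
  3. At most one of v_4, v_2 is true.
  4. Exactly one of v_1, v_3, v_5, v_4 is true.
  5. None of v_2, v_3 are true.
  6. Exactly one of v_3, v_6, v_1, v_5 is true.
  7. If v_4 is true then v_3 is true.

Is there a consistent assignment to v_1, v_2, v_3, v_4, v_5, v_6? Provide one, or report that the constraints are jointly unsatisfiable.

v_1 = True, v_2 = False, v_3 = False, v_4 = False, v_5 = False, v_6 = False

  (1) v_3=F ⇒ v_1: vacuous ✓
  (2) v_4=F, v_5=F — not both ✓
  (3) {v_4, v_2}: 0 true — at most one ✓
  (4) {v_1, v_3, v_5, v_4}: 1 true — exactly one ✓
  (5) {v_2, v_3}: 0 true — none ✓
  (6) {v_3, v_6, v_1, v_5}: 1 true — exactly one ✓
  (7) v_4=F ⇒ v_3: vacuous ✓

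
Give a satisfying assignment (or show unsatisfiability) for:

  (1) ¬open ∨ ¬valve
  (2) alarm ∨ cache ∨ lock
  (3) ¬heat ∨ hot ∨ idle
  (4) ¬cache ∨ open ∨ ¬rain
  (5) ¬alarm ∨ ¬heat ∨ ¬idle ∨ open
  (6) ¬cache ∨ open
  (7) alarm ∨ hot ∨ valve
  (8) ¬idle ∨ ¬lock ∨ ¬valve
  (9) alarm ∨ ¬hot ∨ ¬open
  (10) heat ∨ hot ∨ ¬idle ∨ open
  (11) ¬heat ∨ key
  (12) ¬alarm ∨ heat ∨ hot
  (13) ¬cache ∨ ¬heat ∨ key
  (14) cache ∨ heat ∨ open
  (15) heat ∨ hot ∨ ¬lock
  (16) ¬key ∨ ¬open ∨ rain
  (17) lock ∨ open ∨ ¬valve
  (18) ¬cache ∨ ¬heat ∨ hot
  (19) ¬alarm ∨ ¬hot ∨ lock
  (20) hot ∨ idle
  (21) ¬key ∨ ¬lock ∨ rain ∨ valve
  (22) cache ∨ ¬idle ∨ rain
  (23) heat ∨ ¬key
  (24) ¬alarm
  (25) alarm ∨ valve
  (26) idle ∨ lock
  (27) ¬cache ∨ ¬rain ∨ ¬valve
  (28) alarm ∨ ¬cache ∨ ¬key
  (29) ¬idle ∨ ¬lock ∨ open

rain = False, alarm = False, lock = True, idle = False, valve = True, cache = False, open = False, hot = True, heat = True, key = True

Unit clause (¬alarm) forces alarm = False.
In (alarm ∨ valve) only valve is left, so valve = True.
In (¬open ∨ ¬valve) only ¬open is left, so open = False.
In (¬cache ∨ open) only ¬cache is left, so cache = False.
In (cache ∨ heat ∨ open) only heat is left, so heat = True.
In (lock ∨ open ∨ ¬valve) only lock is left, so lock = True.
In (¬idle ∨ ¬lock ∨ open) only ¬idle is left, so idle = False.
In (¬heat ∨ hot ∨ idle) only hot is left, so hot = True.
In (¬heat ∨ key) only key is left, so key = True.
Set rain = False.
All clauses satisfied.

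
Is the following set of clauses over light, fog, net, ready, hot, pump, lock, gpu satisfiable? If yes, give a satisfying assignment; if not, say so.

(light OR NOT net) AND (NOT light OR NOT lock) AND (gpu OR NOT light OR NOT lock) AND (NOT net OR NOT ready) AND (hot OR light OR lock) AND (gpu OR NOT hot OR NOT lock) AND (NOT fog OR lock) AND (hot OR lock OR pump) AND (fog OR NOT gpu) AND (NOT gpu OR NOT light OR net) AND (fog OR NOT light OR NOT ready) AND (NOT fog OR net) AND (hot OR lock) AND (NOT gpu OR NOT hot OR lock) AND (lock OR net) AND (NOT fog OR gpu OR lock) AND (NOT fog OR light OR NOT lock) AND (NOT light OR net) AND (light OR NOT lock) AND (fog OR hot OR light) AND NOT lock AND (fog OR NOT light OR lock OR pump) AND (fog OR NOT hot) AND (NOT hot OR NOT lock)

No satisfying assignment exists.

Case hot = True:
  (NOT lock) forces lock = False.
  (NOT fog OR lock) forces fog = False.
  Clause (fog OR NOT hot) is falsified — contradiction.
Case hot = False:
  (hot OR lock) forces lock = True.
  Clause (NOT lock) is falsified — contradiction.
Both cases fail, so the formula is unsatisfiable.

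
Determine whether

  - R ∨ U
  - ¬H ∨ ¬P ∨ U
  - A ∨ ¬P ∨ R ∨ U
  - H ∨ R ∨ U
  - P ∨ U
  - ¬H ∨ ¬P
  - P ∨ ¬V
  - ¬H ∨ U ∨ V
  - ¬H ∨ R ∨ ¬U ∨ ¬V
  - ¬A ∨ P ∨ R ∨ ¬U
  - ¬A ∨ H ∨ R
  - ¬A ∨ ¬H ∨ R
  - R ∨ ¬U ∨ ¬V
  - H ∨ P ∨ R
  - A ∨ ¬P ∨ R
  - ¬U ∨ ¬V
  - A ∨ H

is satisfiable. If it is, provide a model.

U=F, H=F, A=T, R=T, P=T, V=T

Set U = False.
  then (R ∨ U) forces R = True.
  then (P ∨ U) forces P = True.
  then (¬H ∨ ¬P) forces H = False.
  then (A ∨ H) forces A = True.
Set V = True.
All clauses satisfied.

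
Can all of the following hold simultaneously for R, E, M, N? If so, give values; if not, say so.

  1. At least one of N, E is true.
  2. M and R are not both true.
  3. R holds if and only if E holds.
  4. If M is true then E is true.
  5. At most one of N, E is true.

R=F, E=F, M=F, N=T

  (1) {N, E}: 1 true — at least one ✓
  (2) M=F, R=F — not both ✓
  (3) R=F, E=F — same ✓
  (4) M=F ⇒ E: vacuous ✓
  (5) {N, E}: 1 true — at most one ✓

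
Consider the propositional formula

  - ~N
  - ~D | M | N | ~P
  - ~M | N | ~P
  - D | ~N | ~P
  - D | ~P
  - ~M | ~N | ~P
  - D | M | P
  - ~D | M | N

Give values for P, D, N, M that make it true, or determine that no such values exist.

P: False, D: False, N: False, M: True

Unit clause (~N) forces N = False.
Try P = True:
  (~M | N | ~P) forces M = False.
  (~D | M | N | ~P) forces D = False.
  clause (D | ~P) is falsified — backtrack.
So P = False.
Set D = False.
  then (D | M | P) forces M = True.
Check each clause:
  (~N): ~N holds.
  (~D | M | N | ~P): ~D holds.
  (~M | N | ~P): ~P holds.
  (D | ~N | ~P): ~N holds.
  (D | ~P): ~P holds.
  (~M | ~N | ~P): ~N holds.
  (D | M | P): M holds.
  (~D | M | N): ~D holds.
All clauses satisfied.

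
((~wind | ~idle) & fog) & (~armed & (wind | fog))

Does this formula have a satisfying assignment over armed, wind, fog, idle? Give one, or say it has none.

armed = False, wind = False, fog = True, idle = False

  (~wind | ~idle) & fog = True
    ~wind | ~idle = True
      ~wind = True
      ~idle = True
  ~armed & (wind | fog) = True
    ~armed = True
    wind | fog = True
Both conjuncts True, so the formula holds.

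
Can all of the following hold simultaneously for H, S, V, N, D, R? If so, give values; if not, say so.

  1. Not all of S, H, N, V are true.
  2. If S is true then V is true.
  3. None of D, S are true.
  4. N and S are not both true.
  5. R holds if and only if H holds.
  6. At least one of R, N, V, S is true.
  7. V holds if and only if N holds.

H: True; S: False; V: False; N: False; D: False; R: True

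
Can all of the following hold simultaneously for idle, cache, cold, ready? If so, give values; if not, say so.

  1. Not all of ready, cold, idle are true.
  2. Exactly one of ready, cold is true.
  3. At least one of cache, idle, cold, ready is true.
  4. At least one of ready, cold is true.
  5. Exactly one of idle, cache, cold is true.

idle: False, cache: True, cold: False, ready: True

  (1) {ready, cold, idle}: 1/3 true — not all ✓
  (2) {ready, cold}: 1 true — exactly one ✓
  (3) {cache, idle, cold, ready}: 2 true — at least one ✓
  (4) {ready, cold}: 1 true — at least one ✓
  (5) {idle, cache, cold}: 1 true — exactly one ✓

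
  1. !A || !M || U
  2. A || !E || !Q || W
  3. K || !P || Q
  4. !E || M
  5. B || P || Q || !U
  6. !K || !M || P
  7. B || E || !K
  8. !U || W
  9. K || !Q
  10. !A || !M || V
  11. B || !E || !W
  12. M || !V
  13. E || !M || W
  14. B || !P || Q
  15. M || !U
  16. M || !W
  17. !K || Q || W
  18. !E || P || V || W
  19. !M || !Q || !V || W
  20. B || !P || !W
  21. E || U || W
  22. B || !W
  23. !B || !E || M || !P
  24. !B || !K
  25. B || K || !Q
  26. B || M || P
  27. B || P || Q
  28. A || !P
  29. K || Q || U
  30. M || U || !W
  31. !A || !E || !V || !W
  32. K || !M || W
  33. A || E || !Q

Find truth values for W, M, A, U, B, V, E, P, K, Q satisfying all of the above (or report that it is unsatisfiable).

W: True, M: True, A: False, U: True, B: True, V: False, E: False, P: False, K: False, Q: False

Set W = True.
  then (M || !W) forces M = True.
  then (B || !W) forces B = True.
  then (!B || !K) forces K = False.
  then (K || !Q) forces Q = False.
  then (K || Q || U) forces U = True.
  then (K || !P || Q) forces P = False.
Set A = False.
Set V = False.
Set E = False.
All clauses satisfied.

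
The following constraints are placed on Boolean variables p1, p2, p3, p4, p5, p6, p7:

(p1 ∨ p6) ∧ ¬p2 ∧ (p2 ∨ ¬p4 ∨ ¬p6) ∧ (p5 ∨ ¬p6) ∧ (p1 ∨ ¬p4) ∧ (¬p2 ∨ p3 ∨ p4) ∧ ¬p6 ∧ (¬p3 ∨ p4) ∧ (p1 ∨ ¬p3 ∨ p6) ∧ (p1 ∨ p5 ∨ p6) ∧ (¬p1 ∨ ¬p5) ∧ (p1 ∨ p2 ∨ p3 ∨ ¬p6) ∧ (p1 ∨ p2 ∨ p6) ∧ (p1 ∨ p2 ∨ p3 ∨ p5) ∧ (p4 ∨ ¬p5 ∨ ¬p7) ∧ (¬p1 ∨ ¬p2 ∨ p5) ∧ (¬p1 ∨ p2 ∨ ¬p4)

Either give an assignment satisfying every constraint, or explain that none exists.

Unit clause (¬p2) forces p2 = False.
Unit clause (¬p6) forces p6 = False.
In (p1 ∨ p2 ∨ p6) only p1 is left, so p1 = True.
In (¬p1 ∨ p2 ∨ ¬p4) only ¬p4 is left, so p4 = False.
In (¬p3 ∨ p4) only ¬p3 is left, so p3 = False.
In (¬p1 ∨ ¬p5) only ¬p5 is left, so p5 = False.
Set p7 = True.
All clauses satisfied.

p1 = True, p2 = False, p3 = False, p4 = False, p5 = False, p6 = False, p7 = True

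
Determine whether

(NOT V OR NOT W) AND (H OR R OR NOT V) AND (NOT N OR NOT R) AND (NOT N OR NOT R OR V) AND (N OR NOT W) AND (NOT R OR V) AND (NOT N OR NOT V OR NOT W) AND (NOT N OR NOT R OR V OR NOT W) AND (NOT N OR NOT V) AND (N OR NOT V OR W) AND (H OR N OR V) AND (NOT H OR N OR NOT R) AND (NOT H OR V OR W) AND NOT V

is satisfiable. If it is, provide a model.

Unit clause (NOT V) forces V = False.
In (NOT R OR V) only NOT R is left, so R = False.
Try N = False:
  (N OR NOT W) forces W = False.
  (H OR N OR V) forces H = True.
  clause (NOT H OR V OR W) is falsified — backtrack.
So N = True.
Set H = False.
Set W = True.
All clauses satisfied.

V: False; N: True; R: False; H: False; W: True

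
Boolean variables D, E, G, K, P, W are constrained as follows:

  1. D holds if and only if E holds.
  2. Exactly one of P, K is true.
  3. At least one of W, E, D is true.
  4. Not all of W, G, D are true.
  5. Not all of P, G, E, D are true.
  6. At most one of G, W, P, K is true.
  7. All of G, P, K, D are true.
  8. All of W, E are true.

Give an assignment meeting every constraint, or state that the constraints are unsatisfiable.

Case G = True:
  (6) with G=T forces W = False.
  Constraint (8) is violated (W=F) — contradiction.
Case G = False:
  Constraint (7) is violated (G=F) — contradiction.
Both cases fail — unsatisfiable.

UNSATISFIABLE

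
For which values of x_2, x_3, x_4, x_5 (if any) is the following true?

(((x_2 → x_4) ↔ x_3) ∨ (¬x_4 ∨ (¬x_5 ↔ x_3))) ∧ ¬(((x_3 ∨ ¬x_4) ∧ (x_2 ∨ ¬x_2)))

x_2 = True, x_3 = False, x_4 = True, x_5 = True

  ((x_2 → x_4) ↔ x_3) ∨ (¬x_4 ∨ (¬x_5 ↔ x_3)) = True
    (x_2 → x_4) ↔ x_3 = False
      x_2 → x_4 = True
    ¬x_4 ∨ (¬x_5 ↔ x_3) = True
      ¬x_4 = False
      ¬x_5 ↔ x_3 = True
        ¬x_5 = False
  ¬(((x_3 ∨ ¬x_4) ∧ (x_2 ∨ ¬x_2))) = True
    (x_3 ∨ ¬x_4) ∧ (x_2 ∨ ¬x_2) = False
      x_3 ∨ ¬x_4 = False
        ¬x_4 = False
      x_2 ∨ ¬x_2 = True
        ¬x_2 = False
Both conjuncts True, so the formula holds.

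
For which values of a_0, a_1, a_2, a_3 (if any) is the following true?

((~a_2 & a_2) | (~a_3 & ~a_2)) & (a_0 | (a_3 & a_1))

a_0 = True, a_1 = True, a_2 = False, a_3 = False

  (~a_2 & a_2) | (~a_3 & ~a_2) = True
    ~a_2 & a_2 = False
      ~a_2 = True
    ~a_3 & ~a_2 = True
      ~a_3 = True
      ~a_2 = True
  a_0 | (a_3 & a_1) = True
    a_3 & a_1 = False
Both conjuncts True, so the formula holds.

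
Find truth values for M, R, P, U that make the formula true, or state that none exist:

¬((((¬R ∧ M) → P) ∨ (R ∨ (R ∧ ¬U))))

M=T, R=F, P=F, U=F

  ¬((((¬R ∧ M) → P) ∨ (R ∨ (R ∧ ¬U)))) = True
    ((¬R ∧ M) → P) ∨ (R ∨ (R ∧ ¬U)) = False
      (¬R ∧ M) → P = False
        ¬R ∧ M = True
          ¬R = True
      R ∨ (R ∧ ¬U) = False
        R ∧ ¬U = False
          ¬U = True
The formula evaluates to True.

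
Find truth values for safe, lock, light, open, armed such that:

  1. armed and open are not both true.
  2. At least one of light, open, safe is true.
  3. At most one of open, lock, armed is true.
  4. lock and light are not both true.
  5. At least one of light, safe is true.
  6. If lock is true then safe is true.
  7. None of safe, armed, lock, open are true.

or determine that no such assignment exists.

safe = False, lock = False, light = True, open = False, armed = False

  (1) armed=F, open=F — not both ✓
  (2) {light, open, safe}: 1 true — at least one ✓
  (3) {open, lock, armed}: 0 true — at most one ✓
  (4) lock=F, light=T — not both ✓
  (5) {light, safe}: 1 true — at least one ✓
  (6) lock=F ⇒ safe: vacuous ✓
  (7) {safe, armed, lock, open}: 0 true — none ✓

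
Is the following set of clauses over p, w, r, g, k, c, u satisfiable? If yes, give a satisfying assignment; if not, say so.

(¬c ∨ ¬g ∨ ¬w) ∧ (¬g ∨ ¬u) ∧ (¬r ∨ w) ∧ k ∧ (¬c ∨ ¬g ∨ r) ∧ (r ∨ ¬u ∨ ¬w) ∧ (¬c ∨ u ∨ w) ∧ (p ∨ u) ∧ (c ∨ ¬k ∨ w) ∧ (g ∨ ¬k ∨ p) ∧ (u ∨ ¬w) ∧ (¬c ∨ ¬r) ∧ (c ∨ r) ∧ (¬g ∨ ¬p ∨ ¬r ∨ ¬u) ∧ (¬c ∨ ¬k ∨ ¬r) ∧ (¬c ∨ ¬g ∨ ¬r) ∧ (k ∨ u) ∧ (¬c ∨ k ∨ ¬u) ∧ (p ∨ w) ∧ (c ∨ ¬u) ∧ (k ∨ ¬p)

p: True; w: False; r: False; g: False; k: True; c: True; u: True

Unit clause (k) forces k = True.
Try p = False:
  (p ∨ u) forces u = True.
  (¬g ∨ ¬u) forces g = False.
  clause (g ∨ ¬k ∨ p) is falsified — backtrack.
So p = True.
Set w = False.
  then (¬r ∨ w) forces r = False.
  then (c ∨ ¬k ∨ w) forces c = True.
  then (¬c ∨ ¬g ∨ r) forces g = False.
  then (¬c ∨ u ∨ w) forces u = True.
All clauses satisfied.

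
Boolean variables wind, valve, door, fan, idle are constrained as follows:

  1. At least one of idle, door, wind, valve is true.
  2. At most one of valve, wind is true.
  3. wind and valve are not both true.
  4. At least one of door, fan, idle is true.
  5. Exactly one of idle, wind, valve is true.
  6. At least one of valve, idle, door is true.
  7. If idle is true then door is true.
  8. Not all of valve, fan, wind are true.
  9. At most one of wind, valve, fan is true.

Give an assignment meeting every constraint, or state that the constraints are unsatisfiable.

wind = True, valve = False, door = True, fan = False, idle = False

  (1) {idle, door, wind, valve}: 2 true — at least one ✓
  (2) {valve, wind}: 1 true — at most one ✓
  (3) wind=T, valve=F — not both ✓
  (4) {door, fan, idle}: 1 true — at least one ✓
  (5) {idle, wind, valve}: 1 true — exactly one ✓
  (6) {valve, idle, door}: 1 true — at least one ✓
  (7) idle=F ⇒ door: vacuous ✓
  (8) {valve, fan, wind}: 1/3 true — not all ✓
  (9) {wind, valve, fan}: 1 true — at most one ✓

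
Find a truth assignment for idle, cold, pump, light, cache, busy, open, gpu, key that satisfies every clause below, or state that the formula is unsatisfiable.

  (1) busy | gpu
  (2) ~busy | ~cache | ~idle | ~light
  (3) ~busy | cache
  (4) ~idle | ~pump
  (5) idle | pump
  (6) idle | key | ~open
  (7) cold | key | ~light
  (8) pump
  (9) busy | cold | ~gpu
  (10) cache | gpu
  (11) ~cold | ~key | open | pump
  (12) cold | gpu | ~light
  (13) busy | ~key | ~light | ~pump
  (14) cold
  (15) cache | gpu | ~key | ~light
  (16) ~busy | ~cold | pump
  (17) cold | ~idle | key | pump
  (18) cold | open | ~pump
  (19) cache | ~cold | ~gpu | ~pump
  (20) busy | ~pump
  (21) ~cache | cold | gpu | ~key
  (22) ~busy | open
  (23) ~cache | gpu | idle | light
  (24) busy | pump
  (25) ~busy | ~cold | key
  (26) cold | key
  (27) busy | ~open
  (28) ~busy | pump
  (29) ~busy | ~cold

Case cold = True:
  (pump) forces pump = True.
  (~idle | ~pump) forces idle = False.
  (busy | ~pump) forces busy = True.
  Clause (~busy | ~cold) is falsified — contradiction.
Case cold = False:
  Clause (cold) is falsified — contradiction.
Both cases fail, so the formula is unsatisfiable.

Unsatisfiable — no assignment works.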